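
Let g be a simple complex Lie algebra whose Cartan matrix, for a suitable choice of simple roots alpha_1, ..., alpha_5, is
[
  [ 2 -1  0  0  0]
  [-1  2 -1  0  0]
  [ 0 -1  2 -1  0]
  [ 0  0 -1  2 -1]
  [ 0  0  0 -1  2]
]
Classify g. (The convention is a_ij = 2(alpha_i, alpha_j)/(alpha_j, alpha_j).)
The matrix has rank 5 with 2's on the diagonal. Reading the off-diagonal entries as Dynkin edges (a single edge where a_ij = a_ji = -1; a double or triple edge where a_ij * a_ji = 2 or 3), the diagram is a chain of 5 nodes with single edges (A_5). One simple-root ordering that puts it in standard form is (alpha_1, alpha_2, alpha_3, alpha_4, alpha_5). So the algebra is type A_5, i.e. sl(6).

A_5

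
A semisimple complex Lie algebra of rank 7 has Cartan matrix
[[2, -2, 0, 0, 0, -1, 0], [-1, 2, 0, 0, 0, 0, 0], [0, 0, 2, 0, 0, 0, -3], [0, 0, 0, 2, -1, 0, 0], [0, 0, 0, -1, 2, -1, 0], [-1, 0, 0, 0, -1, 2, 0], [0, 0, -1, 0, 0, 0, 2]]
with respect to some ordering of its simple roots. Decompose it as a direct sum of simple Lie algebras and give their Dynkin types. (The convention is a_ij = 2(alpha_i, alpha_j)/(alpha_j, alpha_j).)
B_5 + G_2

The diagram associated to this matrix has two connected components: the simple roots {alpha_1, alpha_2, alpha_4, alpha_5, alpha_6} form a chain of 5 nodes with a double edge at one end; the terminal node there is the unique short simple root (B_5), and {alpha_3, alpha_7} form two nodes joined by a triple edge (G_2). A semisimple Lie algebra decomposes uniquely as the direct sum of simple ideals, one per connected component of its Dynkin diagram, so g ≅ B_5 ⊕ G_2 (dimension 55 + 14 = 69).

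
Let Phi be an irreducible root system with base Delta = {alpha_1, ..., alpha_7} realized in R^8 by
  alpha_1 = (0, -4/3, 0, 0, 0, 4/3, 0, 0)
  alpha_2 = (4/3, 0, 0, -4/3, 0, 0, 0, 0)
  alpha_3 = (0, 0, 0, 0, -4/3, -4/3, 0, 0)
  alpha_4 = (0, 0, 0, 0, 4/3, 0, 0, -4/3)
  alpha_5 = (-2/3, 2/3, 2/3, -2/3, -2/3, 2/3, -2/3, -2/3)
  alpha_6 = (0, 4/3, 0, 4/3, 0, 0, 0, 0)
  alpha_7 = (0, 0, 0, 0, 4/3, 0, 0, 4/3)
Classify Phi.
Compute the Cartan integers a_ij = 2(alpha_i, alpha_j)/(alpha_j, alpha_j); the resulting 7x7 Cartan matrix is
[[2, 0, -1, 0, 0, -1, 0], [0, 2, 0, 0, 0, -1, 0], [-1, 0, 2, -1, 0, 0, -1], [0, 0, -1, 2, 0, 0, 0], [0, 0, 0, 0, 2, 0, -1], [-1, -1, 0, 0, 0, 2, 0], [0, 0, -1, 0, -1, 0, 2]].
All simple roots have the same length, so the diagram is simply laced. The associated Dynkin diagram is a chain of 6 nodes with one extra node attached to the third node from one end (E_7), so the type is E_7.

E7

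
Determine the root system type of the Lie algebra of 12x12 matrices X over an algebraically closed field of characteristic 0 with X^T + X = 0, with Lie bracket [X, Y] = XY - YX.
D6

This is so(12) with 12 even, which has dimension 12(12-1)/2 = 66 and rank 12/2 = 6. In the classification of classical Lie algebras, the orthogonal algebra so(2n) in an even number of variables has type D_n; here n = 6, so the Dynkin diagram is a chain of 4 nodes with a fork of two nodes at one end (D_6). Hence the type is D_6.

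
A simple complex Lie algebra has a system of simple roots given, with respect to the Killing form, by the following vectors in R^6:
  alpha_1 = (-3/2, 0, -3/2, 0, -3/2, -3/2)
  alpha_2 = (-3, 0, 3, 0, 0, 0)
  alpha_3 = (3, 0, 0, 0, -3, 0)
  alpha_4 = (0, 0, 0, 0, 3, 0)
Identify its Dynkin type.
F4

Compute the Cartan integers a_ij = 2(alpha_i, alpha_j)/(alpha_j, alpha_j); the resulting 4x4 Cartan matrix is
[[2, 0, 0, -1], [0, 2, -1, 0], [0, -1, 2, -2], [-1, 0, -1, 2]].
The roots have two lengths (squared-length ratio 2:1); the short ones are alpha_{1,4}. The associated Dynkin diagram is a chain of 4 nodes with a double edge between the middle two (F_4), so the type is F_4.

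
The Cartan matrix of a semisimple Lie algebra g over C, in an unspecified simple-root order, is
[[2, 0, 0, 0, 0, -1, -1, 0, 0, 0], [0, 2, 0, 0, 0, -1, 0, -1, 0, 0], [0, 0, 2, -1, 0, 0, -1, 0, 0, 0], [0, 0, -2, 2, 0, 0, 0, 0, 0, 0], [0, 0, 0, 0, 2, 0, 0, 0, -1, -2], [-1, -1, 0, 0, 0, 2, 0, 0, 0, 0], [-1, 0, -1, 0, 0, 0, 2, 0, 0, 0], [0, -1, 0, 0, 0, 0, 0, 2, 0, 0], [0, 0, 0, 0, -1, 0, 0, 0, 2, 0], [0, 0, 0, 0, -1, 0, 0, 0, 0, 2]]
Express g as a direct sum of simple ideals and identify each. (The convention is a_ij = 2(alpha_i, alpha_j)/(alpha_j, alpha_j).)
B3 + C7

The diagram associated to this matrix has two connected components: the simple roots {alpha_5, alpha_9, alpha_10} form a chain of 3 nodes with a double edge at one end; the terminal node there is the unique short simple root (B_3), and {alpha_1, alpha_2, alpha_3, alpha_4, alpha_6, alpha_7, alpha_8} form a chain of 7 nodes with a double edge at one end; the terminal node there is the unique long simple root (C_7). A semisimple Lie algebra decomposes uniquely as the direct sum of simple ideals, one per connected component of its Dynkin diagram, so g ≅ B_3 ⊕ C_7 (dimension 21 + 105 = 126).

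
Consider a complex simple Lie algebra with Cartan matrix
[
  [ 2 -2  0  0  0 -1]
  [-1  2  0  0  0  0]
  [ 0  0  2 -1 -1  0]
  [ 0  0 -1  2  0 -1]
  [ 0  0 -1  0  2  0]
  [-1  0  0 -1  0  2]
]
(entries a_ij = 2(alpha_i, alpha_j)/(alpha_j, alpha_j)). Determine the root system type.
The matrix has rank 6 with 2's on the diagonal. Reading the off-diagonal entries as Dynkin edges (a single edge where a_ij = a_ji = -1; a double or triple edge where a_ij * a_ji = 2 or 3), the diagram is a chain of 6 nodes with a double edge at one end; the terminal node there is the unique short simple root (B_6). One simple-root ordering that puts it in standard form is (alpha_5, alpha_3, alpha_4, alpha_6, alpha_1, alpha_2). So the algebra is type B_6, i.e. so(13).

type B_6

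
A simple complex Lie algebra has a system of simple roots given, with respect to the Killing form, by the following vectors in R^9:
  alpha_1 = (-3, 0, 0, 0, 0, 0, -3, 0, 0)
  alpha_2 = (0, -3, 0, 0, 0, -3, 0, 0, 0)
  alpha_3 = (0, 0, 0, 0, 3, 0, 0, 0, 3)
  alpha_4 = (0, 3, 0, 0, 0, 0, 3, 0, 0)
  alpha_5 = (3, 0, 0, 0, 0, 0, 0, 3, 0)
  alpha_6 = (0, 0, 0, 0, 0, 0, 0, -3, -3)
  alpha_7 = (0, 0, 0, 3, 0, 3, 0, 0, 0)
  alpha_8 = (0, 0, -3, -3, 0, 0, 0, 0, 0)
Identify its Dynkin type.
Compute the Cartan integers a_ij = 2(alpha_i, alpha_j)/(alpha_j, alpha_j); the resulting 8x8 Cartan matrix is
[[2, 0, 0, -1, -1, 0, 0, 0], [0, 2, 0, -1, 0, 0, -1, 0], [0, 0, 2, 0, 0, -1, 0, 0], [-1, -1, 0, 2, 0, 0, 0, 0], [-1, 0, 0, 0, 2, -1, 0, 0], [0, 0, -1, 0, -1, 2, 0, 0], [0, -1, 0, 0, 0, 0, 2, -1], [0, 0, 0, 0, 0, 0, -1, 2]].
All simple roots have the same length, so the diagram is simply laced. The associated Dynkin diagram is a chain of 8 nodes with single edges (A_8), so the type is A_8 (the algebra sl(9)).

A_8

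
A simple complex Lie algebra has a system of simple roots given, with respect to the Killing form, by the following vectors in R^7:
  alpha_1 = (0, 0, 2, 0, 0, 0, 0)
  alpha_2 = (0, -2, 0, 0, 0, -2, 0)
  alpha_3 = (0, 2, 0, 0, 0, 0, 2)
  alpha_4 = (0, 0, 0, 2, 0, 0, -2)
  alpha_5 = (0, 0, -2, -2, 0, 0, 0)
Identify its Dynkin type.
Compute the Cartan integers a_ij = 2(alpha_i, alpha_j)/(alpha_j, alpha_j); the resulting 5x5 Cartan matrix is
[[2, 0, 0, 0, -1], [0, 2, -1, 0, 0], [0, -1, 2, -1, 0], [0, 0, -1, 2, -1], [-2, 0, 0, -1, 2]].
The roots have two lengths (squared-length ratio 2:1); the short ones are alpha_{1}. The associated Dynkin diagram is a chain of 5 nodes with a double edge at one end; the terminal node there is the unique short simple root (B_5), so the type is B_5 (the algebra so(11)).

B_5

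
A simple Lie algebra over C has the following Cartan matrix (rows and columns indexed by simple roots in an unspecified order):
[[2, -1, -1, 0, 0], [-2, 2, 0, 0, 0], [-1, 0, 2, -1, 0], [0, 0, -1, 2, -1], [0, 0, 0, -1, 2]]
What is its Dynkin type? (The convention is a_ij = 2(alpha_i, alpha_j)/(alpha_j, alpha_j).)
The matrix has rank 5 with 2's on the diagonal. Reading the off-diagonal entries as Dynkin edges (a single edge where a_ij = a_ji = -1; a double or triple edge where a_ij * a_ji = 2 or 3), the diagram is a chain of 5 nodes with a double edge at one end; the terminal node there is the unique long simple root (C_5). One simple-root ordering that puts it in standard form is (alpha_5, alpha_4, alpha_3, alpha_1, alpha_2). So the algebra is type C_5, i.e. sp(10).

type C_5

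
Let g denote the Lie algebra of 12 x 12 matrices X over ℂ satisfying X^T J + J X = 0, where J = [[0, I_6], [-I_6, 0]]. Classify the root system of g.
This is sp(12), which has dimension 12(12+1)/2 = 78 and rank 12/2 = 6. In the classification of classical Lie algebras, the symplectic algebra sp(2n) has type C_n; here n = 6, so the Dynkin diagram is a chain of 6 nodes with a double edge at one end; the terminal node there is the unique long simple root (C_6). Hence the type is C_6.

C6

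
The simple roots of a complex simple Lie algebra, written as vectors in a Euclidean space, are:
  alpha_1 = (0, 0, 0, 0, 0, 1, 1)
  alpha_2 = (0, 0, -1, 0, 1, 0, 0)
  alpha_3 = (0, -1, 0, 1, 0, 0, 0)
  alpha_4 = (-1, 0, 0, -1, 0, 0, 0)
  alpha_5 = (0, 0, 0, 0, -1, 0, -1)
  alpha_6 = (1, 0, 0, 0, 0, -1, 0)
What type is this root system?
A_6 (sl(7))

Compute the Cartan integers a_ij = 2(alpha_i, alpha_j)/(alpha_j, alpha_j); the resulting 6x6 Cartan matrix is
[[2, 0, 0, 0, -1, -1], [0, 2, 0, 0, -1, 0], [0, 0, 2, -1, 0, 0], [0, 0, -1, 2, 0, -1], [-1, -1, 0, 0, 2, 0], [-1, 0, 0, -1, 0, 2]].
All simple roots have the same length, so the diagram is simply laced. The associated Dynkin diagram is a chain of 6 nodes with single edges (A_6), so the type is A_6 (the algebra sl(7)).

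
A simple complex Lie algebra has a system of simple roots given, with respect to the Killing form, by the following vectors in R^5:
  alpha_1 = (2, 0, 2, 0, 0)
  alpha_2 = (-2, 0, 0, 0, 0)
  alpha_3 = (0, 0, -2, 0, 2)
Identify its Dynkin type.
type B_3

Compute the Cartan integers a_ij = 2(alpha_i, alpha_j)/(alpha_j, alpha_j); the resulting 3x3 Cartan matrix is
[[2, -2, -1], [-1, 2, 0], [-1, 0, 2]].
The roots have two lengths (squared-length ratio 2:1); the short ones are alpha_{2}. The associated Dynkin diagram is a chain of 3 nodes with a double edge at one end; the terminal node there is the unique short simple root (B_3), so the type is B_3 (the algebra so(7)).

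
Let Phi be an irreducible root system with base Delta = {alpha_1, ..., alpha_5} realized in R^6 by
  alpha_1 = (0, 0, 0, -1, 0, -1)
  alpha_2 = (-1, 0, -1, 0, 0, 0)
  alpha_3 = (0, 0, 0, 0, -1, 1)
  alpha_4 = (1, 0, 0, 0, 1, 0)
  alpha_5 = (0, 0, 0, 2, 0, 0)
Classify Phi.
C_5

Compute the Cartan integers a_ij = 2(alpha_i, alpha_j)/(alpha_j, alpha_j); the resulting 5x5 Cartan matrix is
[[2, 0, -1, 0, -1], [0, 2, 0, -1, 0], [-1, 0, 2, -1, 0], [0, -1, -1, 2, 0], [-2, 0, 0, 0, 2]].
The roots have two lengths (squared-length ratio 2:1); the short ones are alpha_{1,2,3,4}. The associated Dynkin diagram is a chain of 5 nodes with a double edge at one end; the terminal node there is the unique long simple root (C_5), so the type is C_5 (the algebra sp(10)).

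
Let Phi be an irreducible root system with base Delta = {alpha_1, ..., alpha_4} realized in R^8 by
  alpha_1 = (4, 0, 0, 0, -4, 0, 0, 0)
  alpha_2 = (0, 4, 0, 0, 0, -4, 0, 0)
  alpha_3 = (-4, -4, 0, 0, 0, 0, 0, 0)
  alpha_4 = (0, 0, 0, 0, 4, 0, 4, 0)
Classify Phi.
Compute the Cartan integers a_ij = 2(alpha_i, alpha_j)/(alpha_j, alpha_j); the resulting 4x4 Cartan matrix is
[[2, 0, -1, -1], [0, 2, -1, 0], [-1, -1, 2, 0], [-1, 0, 0, 2]].
All simple roots have the same length, so the diagram is simply laced. The associated Dynkin diagram is a chain of 4 nodes with single edges (A_4), so the type is A_4 (the algebra sl(5)).

type A_4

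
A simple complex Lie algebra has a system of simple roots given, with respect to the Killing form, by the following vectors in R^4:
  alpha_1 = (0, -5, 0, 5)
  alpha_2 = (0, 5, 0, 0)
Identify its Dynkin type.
Compute the Cartan integers a_ij = 2(alpha_i, alpha_j)/(alpha_j, alpha_j); the resulting 2x2 Cartan matrix is
[[2, -2], [-1, 2]].
The roots have two lengths (squared-length ratio 2:1); the short ones are alpha_{2}. The associated Dynkin diagram is a chain of 2 nodes with a double edge at one end; the terminal node there is the unique short simple root (B_2), so the type is B_2 (the algebra so(5)).

B_2 (so(5))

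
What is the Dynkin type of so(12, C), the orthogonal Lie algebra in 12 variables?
This is so(12) with 12 even, which has dimension 12(12-1)/2 = 66 and rank 12/2 = 6. In the classification of classical Lie algebras, the orthogonal algebra so(2n) in an even number of variables has type D_n; here n = 6, so the Dynkin diagram is a chain of 4 nodes with a fork of two nodes at one end (D_6). Hence the type is D_6.

D_6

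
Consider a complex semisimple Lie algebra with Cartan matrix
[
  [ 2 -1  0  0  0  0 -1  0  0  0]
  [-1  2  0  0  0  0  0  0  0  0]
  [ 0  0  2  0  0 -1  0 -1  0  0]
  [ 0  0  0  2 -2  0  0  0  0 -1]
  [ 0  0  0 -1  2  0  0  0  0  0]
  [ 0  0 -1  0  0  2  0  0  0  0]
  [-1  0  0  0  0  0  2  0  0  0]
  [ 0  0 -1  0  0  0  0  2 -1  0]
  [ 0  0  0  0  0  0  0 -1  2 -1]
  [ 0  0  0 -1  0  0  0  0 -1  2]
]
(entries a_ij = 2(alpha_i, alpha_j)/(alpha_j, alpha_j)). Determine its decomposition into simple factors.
type A_3 ⊕ type B_7

The diagram associated to this matrix has two connected components: the simple roots {alpha_1, alpha_2, alpha_7} form a chain of 3 nodes with single edges (A_3), and {alpha_3, alpha_4, alpha_5, alpha_6, alpha_8, alpha_9, alpha_10} form a chain of 7 nodes with a double edge at one end; the terminal node there is the unique short simple root (B_7). A semisimple Lie algebra decomposes uniquely as the direct sum of simple ideals, one per connected component of its Dynkin diagram, so g ≅ A_3 ⊕ B_7 (dimension 15 + 105 = 120).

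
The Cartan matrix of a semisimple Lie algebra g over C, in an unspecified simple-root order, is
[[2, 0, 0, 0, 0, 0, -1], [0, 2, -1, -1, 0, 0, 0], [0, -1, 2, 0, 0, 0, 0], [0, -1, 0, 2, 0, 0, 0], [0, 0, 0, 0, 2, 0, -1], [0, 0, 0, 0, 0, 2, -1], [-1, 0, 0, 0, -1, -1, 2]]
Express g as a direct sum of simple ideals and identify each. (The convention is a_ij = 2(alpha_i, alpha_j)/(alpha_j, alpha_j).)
The diagram associated to this matrix has two connected components: the simple roots {alpha_2, alpha_3, alpha_4} form a chain of 3 nodes with single edges (A_3), and {alpha_1, alpha_5, alpha_6, alpha_7} form a chain of 2 nodes with a fork of two nodes at one end (D_4). A semisimple Lie algebra decomposes uniquely as the direct sum of simple ideals, one per connected component of its Dynkin diagram, so g ≅ A_3 ⊕ D_4 (dimension 15 + 28 = 43).

A_3 (sl(4)) ⊕ D_4 (so(8))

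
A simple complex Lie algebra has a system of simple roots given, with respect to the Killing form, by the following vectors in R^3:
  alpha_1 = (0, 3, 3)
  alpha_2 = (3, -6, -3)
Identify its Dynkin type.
Compute the Cartan integers a_ij = 2(alpha_i, alpha_j)/(alpha_j, alpha_j); the resulting 2x2 Cartan matrix is
[[2, -1], [-3, 2]].
The roots have two lengths (squared-length ratio 3:1); the short ones are alpha_{1}. The associated Dynkin diagram is two nodes joined by a triple edge (G_2), so the type is G_2.

G_2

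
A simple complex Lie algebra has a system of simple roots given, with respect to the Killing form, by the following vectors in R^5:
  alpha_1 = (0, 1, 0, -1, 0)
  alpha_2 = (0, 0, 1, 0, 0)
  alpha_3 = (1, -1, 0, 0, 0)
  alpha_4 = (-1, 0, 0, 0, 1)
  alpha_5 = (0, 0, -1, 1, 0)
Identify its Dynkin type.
Compute the Cartan integers a_ij = 2(alpha_i, alpha_j)/(alpha_j, alpha_j); the resulting 5x5 Cartan matrix is
[[2, 0, -1, 0, -1], [0, 2, 0, 0, -1], [-1, 0, 2, -1, 0], [0, 0, -1, 2, 0], [-1, -2, 0, 0, 2]].
The roots have two lengths (squared-length ratio 2:1); the short ones are alpha_{2}. The associated Dynkin diagram is a chain of 5 nodes with a double edge at one end; the terminal node there is the unique short simple root (B_5), so the type is B_5 (the algebra so(11)).

type B_5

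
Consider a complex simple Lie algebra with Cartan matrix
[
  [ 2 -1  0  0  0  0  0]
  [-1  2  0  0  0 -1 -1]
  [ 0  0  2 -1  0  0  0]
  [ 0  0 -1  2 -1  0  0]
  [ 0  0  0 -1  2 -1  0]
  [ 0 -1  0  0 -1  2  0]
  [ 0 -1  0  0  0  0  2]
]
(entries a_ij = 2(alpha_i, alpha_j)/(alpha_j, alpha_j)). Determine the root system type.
The matrix has rank 7 with 2's on the diagonal. Reading the off-diagonal entries as Dynkin edges (a single edge where a_ij = a_ji = -1; a double or triple edge where a_ij * a_ji = 2 or 3), the diagram is a chain of 5 nodes with a fork of two nodes at one end (D_7). One simple-root ordering that puts it in standard form is (alpha_3, alpha_4, alpha_5, alpha_6, alpha_2, alpha_7, alpha_1). So the algebra is type D_7, i.e. so(14).

D_7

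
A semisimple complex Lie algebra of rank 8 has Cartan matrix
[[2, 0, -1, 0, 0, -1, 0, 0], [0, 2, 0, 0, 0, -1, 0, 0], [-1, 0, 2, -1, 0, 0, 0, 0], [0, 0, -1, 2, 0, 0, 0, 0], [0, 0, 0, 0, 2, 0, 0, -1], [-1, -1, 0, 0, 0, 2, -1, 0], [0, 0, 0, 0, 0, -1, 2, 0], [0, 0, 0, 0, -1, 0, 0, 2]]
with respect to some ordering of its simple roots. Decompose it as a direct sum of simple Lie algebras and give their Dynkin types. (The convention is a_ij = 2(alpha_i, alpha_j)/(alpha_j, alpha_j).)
The diagram associated to this matrix has two connected components: the simple roots {alpha_5, alpha_8} form a chain of 2 nodes with single edges (A_2), and {alpha_1, alpha_2, alpha_3, alpha_4, alpha_6, alpha_7} form a chain of 4 nodes with a fork of two nodes at one end (D_6). A semisimple Lie algebra decomposes uniquely as the direct sum of simple ideals, one per connected component of its Dynkin diagram, so g ≅ A_2 ⊕ D_6 (dimension 8 + 66 = 74).

A2 ⊕ D6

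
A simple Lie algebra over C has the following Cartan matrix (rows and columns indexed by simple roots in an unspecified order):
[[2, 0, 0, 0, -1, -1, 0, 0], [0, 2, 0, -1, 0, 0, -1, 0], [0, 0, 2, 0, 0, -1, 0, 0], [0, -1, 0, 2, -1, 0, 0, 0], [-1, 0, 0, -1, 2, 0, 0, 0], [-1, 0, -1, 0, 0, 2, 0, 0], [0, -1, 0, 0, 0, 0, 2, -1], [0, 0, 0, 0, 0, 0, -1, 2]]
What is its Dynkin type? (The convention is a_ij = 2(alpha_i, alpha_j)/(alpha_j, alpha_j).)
A_8 (sl(9))

The matrix has rank 8 with 2's on the diagonal. Reading the off-diagonal entries as Dynkin edges (a single edge where a_ij = a_ji = -1; a double or triple edge where a_ij * a_ji = 2 or 3), the diagram is a chain of 8 nodes with single edges (A_8). One simple-root ordering that puts it in standard form is (alpha_8, alpha_7, alpha_2, alpha_4, alpha_5, alpha_1, alpha_6, alpha_3). So the algebra is type A_8, i.e. sl(9).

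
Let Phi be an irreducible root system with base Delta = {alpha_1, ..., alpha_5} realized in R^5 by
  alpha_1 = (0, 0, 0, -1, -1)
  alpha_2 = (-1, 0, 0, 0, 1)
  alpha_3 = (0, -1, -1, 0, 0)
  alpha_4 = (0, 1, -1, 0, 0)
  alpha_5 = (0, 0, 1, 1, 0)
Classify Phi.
Compute the Cartan integers a_ij = 2(alpha_i, alpha_j)/(alpha_j, alpha_j); the resulting 5x5 Cartan matrix is
[[2, -1, 0, 0, -1], [-1, 2, 0, 0, 0], [0, 0, 2, 0, -1], [0, 0, 0, 2, -1], [-1, 0, -1, -1, 2]].
All simple roots have the same length, so the diagram is simply laced. The associated Dynkin diagram is a chain of 3 nodes with a fork of two nodes at one end (D_5), so the type is D_5 (the algebra so(10)).

type D_5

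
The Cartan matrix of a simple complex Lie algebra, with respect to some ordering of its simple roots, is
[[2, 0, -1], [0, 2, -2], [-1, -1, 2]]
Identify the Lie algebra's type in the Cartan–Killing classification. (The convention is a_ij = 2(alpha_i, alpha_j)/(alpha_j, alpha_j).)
C_3

The matrix has rank 3 with 2's on the diagonal. Reading the off-diagonal entries as Dynkin edges (a single edge where a_ij = a_ji = -1; a double or triple edge where a_ij * a_ji = 2 or 3), the diagram is a chain of 3 nodes with a double edge at one end; the terminal node there is the unique long simple root (C_3). One simple-root ordering that puts it in standard form is (alpha_1, alpha_3, alpha_2). So the algebra is type C_3, i.e. sp(6).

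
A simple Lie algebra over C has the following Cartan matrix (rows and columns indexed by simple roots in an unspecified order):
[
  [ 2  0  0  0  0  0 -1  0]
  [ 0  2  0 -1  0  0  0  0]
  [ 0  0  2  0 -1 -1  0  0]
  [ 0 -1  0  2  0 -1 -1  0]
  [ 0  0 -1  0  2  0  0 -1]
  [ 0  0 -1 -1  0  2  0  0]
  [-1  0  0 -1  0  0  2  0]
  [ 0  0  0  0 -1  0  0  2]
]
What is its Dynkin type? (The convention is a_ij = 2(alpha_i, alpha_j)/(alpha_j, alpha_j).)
The matrix has rank 8 with 2's on the diagonal. Reading the off-diagonal entries as Dynkin edges (a single edge where a_ij = a_ji = -1; a double or triple edge where a_ij * a_ji = 2 or 3), the diagram is a chain of 7 nodes with one extra node attached to the third node from one end (E_8). One simple-root ordering that puts it in standard form is (alpha_1, alpha_2, alpha_7, alpha_4, alpha_6, alpha_3, alpha_5, alpha_8). So the algebra is type E_8.

E8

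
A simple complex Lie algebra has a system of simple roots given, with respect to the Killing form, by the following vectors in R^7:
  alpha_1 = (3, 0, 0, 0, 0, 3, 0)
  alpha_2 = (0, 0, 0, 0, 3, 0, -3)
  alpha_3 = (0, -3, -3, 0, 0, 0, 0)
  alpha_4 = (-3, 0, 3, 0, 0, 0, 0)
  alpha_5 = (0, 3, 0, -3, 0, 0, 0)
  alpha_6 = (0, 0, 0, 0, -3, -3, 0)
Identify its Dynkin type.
A_6 (sl(7))

Compute the Cartan integers a_ij = 2(alpha_i, alpha_j)/(alpha_j, alpha_j); the resulting 6x6 Cartan matrix is
[[2, 0, 0, -1, 0, -1], [0, 2, 0, 0, 0, -1], [0, 0, 2, -1, -1, 0], [-1, 0, -1, 2, 0, 0], [0, 0, -1, 0, 2, 0], [-1, -1, 0, 0, 0, 2]].
All simple roots have the same length, so the diagram is simply laced. The associated Dynkin diagram is a chain of 6 nodes with single edges (A_6), so the type is A_6 (the algebra sl(7)).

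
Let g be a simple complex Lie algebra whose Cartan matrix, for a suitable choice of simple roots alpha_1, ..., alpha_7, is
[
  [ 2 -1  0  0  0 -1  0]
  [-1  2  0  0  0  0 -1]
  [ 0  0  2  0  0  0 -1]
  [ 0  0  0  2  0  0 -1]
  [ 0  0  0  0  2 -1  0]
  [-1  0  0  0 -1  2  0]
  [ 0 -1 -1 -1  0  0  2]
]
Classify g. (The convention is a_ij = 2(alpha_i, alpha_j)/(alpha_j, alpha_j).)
D7

The matrix has rank 7 with 2's on the diagonal. Reading the off-diagonal entries as Dynkin edges (a single edge where a_ij = a_ji = -1; a double or triple edge where a_ij * a_ji = 2 or 3), the diagram is a chain of 5 nodes with a fork of two nodes at one end (D_7). One simple-root ordering that puts it in standard form is (alpha_5, alpha_6, alpha_1, alpha_2, alpha_7, alpha_3, alpha_4). So the algebra is type D_7, i.e. so(14).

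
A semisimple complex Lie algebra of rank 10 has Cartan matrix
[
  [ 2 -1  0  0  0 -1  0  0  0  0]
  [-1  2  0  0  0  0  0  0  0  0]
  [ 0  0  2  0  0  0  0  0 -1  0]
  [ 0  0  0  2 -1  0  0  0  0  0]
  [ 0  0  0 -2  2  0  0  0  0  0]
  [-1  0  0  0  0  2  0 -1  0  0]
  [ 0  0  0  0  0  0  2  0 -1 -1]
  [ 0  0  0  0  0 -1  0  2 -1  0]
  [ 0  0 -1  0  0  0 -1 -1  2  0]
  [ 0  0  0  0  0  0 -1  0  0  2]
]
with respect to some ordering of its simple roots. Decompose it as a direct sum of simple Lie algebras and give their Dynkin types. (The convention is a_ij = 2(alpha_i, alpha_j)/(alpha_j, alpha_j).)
The diagram associated to this matrix has two connected components: the simple roots {alpha_4, alpha_5} form a chain of 2 nodes with a double edge at one end; the terminal node there is the unique short simple root (B_2), and {alpha_1, alpha_2, alpha_3, alpha_6, alpha_7, alpha_8, alpha_9, alpha_10} form a chain of 7 nodes with one extra node attached to the third node from one end (E_8). A semisimple Lie algebra decomposes uniquely as the direct sum of simple ideals, one per connected component of its Dynkin diagram, so g ≅ B_2 ⊕ E_8 (dimension 10 + 248 = 258).

type B_2 + type E_8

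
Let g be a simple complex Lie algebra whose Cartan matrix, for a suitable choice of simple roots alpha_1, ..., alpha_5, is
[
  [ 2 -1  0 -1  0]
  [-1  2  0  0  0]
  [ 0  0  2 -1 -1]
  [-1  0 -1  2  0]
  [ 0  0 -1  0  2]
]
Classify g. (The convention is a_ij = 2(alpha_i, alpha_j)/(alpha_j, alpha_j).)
The matrix has rank 5 with 2's on the diagonal. Reading the off-diagonal entries as Dynkin edges (a single edge where a_ij = a_ji = -1; a double or triple edge where a_ij * a_ji = 2 or 3), the diagram is a chain of 5 nodes with single edges (A_5). One simple-root ordering that puts it in standard form is (alpha_5, alpha_3, alpha_4, alpha_1, alpha_2). So the algebra is type A_5, i.e. sl(6).

A_5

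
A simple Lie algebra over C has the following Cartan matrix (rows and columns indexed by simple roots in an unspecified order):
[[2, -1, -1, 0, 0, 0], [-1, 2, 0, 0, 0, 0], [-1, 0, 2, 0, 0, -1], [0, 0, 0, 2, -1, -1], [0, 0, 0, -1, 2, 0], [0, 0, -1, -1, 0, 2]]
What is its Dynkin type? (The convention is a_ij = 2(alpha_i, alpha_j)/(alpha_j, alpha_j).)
The matrix has rank 6 with 2's on the diagonal. Reading the off-diagonal entries as Dynkin edges (a single edge where a_ij = a_ji = -1; a double or triple edge where a_ij * a_ji = 2 or 3), the diagram is a chain of 6 nodes with single edges (A_6). One simple-root ordering that puts it in standard form is (alpha_5, alpha_4, alpha_6, alpha_3, alpha_1, alpha_2). So the algebra is type A_6, i.e. sl(7).

A6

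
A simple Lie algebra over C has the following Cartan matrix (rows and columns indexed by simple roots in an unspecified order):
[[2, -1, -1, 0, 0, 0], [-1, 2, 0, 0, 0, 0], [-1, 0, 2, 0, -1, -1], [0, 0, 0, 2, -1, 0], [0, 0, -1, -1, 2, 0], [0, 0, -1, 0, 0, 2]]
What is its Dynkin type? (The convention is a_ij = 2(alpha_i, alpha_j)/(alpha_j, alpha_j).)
E_6

The matrix has rank 6 with 2's on the diagonal. Reading the off-diagonal entries as Dynkin edges (a single edge where a_ij = a_ji = -1; a double or triple edge where a_ij * a_ji = 2 or 3), the diagram is a chain of 5 nodes with one extra node attached to the third node from one end (E_6). One simple-root ordering that puts it in standard form is (alpha_2, alpha_6, alpha_1, alpha_3, alpha_5, alpha_4). So the algebra is type E_6.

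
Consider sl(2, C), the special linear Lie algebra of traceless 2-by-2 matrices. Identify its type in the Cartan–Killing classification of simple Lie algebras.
This is sl(2), which has dimension 2^2 - 1 = 3 and rank 2 - 1 = 1 (a Cartan subalgebra is the diagonal traceless matrices). In the classification of classical Lie algebras, the special linear algebra sl(n+1) has type A_n; here n = 1, so the Dynkin diagram is a chain of 1 nodes with single edges (A_1). Hence the type is A_1.

A_1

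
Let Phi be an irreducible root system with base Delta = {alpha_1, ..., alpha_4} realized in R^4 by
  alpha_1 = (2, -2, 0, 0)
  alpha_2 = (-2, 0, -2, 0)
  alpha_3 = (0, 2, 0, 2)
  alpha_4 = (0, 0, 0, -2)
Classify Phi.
Compute the Cartan integers a_ij = 2(alpha_i, alpha_j)/(alpha_j, alpha_j); the resulting 4x4 Cartan matrix is
[[2, -1, -1, 0], [-1, 2, 0, 0], [-1, 0, 2, -2], [0, 0, -1, 2]].
The roots have two lengths (squared-length ratio 2:1); the short ones are alpha_{4}. The associated Dynkin diagram is a chain of 4 nodes with a double edge at one end; the terminal node there is the unique short simple root (B_4), so the type is B_4 (the algebra so(9)).

B_4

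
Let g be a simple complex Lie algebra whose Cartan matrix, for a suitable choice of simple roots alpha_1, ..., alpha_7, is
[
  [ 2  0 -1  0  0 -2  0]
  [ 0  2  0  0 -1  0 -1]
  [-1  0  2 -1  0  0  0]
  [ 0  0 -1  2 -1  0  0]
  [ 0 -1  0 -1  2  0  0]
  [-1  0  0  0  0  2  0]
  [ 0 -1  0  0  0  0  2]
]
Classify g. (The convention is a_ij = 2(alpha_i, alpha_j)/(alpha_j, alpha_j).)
The matrix has rank 7 with 2's on the diagonal. Reading the off-diagonal entries as Dynkin edges (a single edge where a_ij = a_ji = -1; a double or triple edge where a_ij * a_ji = 2 or 3), the diagram is a chain of 7 nodes with a double edge at one end; the terminal node there is the unique short simple root (B_7). One simple-root ordering that puts it in standard form is (alpha_7, alpha_2, alpha_5, alpha_4, alpha_3, alpha_1, alpha_6). So the algebra is type B_7, i.e. so(15).

B_7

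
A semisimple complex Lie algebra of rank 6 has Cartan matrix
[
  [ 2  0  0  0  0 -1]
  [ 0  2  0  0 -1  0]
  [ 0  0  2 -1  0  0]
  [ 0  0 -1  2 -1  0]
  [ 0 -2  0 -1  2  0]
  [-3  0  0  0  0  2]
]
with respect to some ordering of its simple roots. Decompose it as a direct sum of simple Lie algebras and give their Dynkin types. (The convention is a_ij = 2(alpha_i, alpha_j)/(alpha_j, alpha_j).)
B_4 ⊕ G_2

The diagram associated to this matrix has two connected components: the simple roots {alpha_2, alpha_3, alpha_4, alpha_5} form a chain of 4 nodes with a double edge at one end; the terminal node there is the unique short simple root (B_4), and {alpha_1, alpha_6} form two nodes joined by a triple edge (G_2). A semisimple Lie algebra decomposes uniquely as the direct sum of simple ideals, one per connected component of its Dynkin diagram, so g ≅ B_4 ⊕ G_2 (dimension 36 + 14 = 50).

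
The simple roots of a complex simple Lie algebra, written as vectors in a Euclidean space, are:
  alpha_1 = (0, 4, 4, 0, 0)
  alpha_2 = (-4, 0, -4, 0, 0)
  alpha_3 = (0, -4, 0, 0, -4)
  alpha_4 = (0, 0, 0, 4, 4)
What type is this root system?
Compute the Cartan integers a_ij = 2(alpha_i, alpha_j)/(alpha_j, alpha_j); the resulting 4x4 Cartan matrix is
[[2, -1, -1, 0], [-1, 2, 0, 0], [-1, 0, 2, -1], [0, 0, -1, 2]].
All simple roots have the same length, so the diagram is simply laced. The associated Dynkin diagram is a chain of 4 nodes with single edges (A_4), so the type is A_4 (the algebra sl(5)).

A_4 (sl(5))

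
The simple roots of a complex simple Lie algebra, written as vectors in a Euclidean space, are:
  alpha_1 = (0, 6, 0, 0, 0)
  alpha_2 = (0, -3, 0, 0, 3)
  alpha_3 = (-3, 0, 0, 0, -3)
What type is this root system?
C3

Compute the Cartan integers a_ij = 2(alpha_i, alpha_j)/(alpha_j, alpha_j); the resulting 3x3 Cartan matrix is
[[2, -2, 0], [-1, 2, -1], [0, -1, 2]].
The roots have two lengths (squared-length ratio 2:1); the short ones are alpha_{2,3}. The associated Dynkin diagram is a chain of 3 nodes with a double edge at one end; the terminal node there is the unique long simple root (C_3), so the type is C_3 (the algebra sp(6)).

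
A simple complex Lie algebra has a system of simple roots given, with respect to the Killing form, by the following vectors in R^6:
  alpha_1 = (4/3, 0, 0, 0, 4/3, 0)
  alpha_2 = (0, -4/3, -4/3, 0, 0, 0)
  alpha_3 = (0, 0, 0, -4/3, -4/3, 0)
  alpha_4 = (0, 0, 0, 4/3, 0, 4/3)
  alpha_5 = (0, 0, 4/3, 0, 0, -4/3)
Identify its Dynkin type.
A5

Compute the Cartan integers a_ij = 2(alpha_i, alpha_j)/(alpha_j, alpha_j); the resulting 5x5 Cartan matrix is
[[2, 0, -1, 0, 0], [0, 2, 0, 0, -1], [-1, 0, 2, -1, 0], [0, 0, -1, 2, -1], [0, -1, 0, -1, 2]].
All simple roots have the same length, so the diagram is simply laced. The associated Dynkin diagram is a chain of 5 nodes with single edges (A_5), so the type is A_5 (the algebra sl(6)).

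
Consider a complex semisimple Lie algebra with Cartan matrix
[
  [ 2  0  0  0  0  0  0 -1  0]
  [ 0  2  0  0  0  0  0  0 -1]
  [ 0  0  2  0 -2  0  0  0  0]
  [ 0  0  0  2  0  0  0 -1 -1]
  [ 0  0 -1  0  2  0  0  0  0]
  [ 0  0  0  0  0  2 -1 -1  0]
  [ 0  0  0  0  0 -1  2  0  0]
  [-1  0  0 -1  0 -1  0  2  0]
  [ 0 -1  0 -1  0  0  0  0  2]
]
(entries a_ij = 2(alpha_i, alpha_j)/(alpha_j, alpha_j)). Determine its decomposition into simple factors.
The diagram associated to this matrix has two connected components: the simple roots {alpha_3, alpha_5} form a chain of 2 nodes with a double edge at one end; the terminal node there is the unique short simple root (B_2), and {alpha_1, alpha_2, alpha_4, alpha_6, alpha_7, alpha_8, alpha_9} form a chain of 6 nodes with one extra node attached to the third node from one end (E_7). A semisimple Lie algebra decomposes uniquely as the direct sum of simple ideals, one per connected component of its Dynkin diagram, so g ≅ B_2 ⊕ E_7 (dimension 10 + 133 = 143).

B2 ⊕ E7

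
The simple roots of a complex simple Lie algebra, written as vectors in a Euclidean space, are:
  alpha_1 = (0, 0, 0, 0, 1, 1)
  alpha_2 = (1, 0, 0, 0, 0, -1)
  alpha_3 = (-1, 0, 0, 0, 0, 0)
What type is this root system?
Compute the Cartan integers a_ij = 2(alpha_i, alpha_j)/(alpha_j, alpha_j); the resulting 3x3 Cartan matrix is
[[2, -1, 0], [-1, 2, -2], [0, -1, 2]].
The roots have two lengths (squared-length ratio 2:1); the short ones are alpha_{3}. The associated Dynkin diagram is a chain of 3 nodes with a double edge at one end; the terminal node there is the unique short simple root (B_3), so the type is B_3 (the algebra so(7)).

B_3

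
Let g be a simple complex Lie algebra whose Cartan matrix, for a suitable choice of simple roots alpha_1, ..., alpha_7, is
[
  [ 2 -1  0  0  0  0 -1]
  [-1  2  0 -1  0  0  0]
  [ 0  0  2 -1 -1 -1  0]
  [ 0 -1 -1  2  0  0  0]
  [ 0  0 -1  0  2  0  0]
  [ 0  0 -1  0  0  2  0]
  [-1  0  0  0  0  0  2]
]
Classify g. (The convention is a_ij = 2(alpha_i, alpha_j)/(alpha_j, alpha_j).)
The matrix has rank 7 with 2's on the diagonal. Reading the off-diagonal entries as Dynkin edges (a single edge where a_ij = a_ji = -1; a double or triple edge where a_ij * a_ji = 2 or 3), the diagram is a chain of 5 nodes with a fork of two nodes at one end (D_7). One simple-root ordering that puts it in standard form is (alpha_7, alpha_1, alpha_2, alpha_4, alpha_3, alpha_5, alpha_6). So the algebra is type D_7, i.e. so(14).

D7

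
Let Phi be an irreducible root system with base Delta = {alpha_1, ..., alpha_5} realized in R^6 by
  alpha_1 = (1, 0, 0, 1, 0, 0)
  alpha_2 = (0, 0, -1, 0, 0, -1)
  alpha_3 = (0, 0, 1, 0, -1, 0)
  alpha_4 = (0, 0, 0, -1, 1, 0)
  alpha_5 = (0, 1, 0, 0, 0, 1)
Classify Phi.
Compute the Cartan integers a_ij = 2(alpha_i, alpha_j)/(alpha_j, alpha_j); the resulting 5x5 Cartan matrix is
[[2, 0, 0, -1, 0], [0, 2, -1, 0, -1], [0, -1, 2, -1, 0], [-1, 0, -1, 2, 0], [0, -1, 0, 0, 2]].
All simple roots have the same length, so the diagram is simply laced. The associated Dynkin diagram is a chain of 5 nodes with single edges (A_5), so the type is A_5 (the algebra sl(6)).

type A_5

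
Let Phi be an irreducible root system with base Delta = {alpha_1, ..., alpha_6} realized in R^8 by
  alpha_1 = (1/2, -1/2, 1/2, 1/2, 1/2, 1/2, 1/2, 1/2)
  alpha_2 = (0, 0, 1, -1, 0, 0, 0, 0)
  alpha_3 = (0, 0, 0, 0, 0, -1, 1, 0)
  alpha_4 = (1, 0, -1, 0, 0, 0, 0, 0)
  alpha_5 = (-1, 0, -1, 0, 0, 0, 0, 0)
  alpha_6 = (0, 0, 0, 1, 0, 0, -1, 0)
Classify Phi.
Compute the Cartan integers a_ij = 2(alpha_i, alpha_j)/(alpha_j, alpha_j); the resulting 6x6 Cartan matrix is
[[2, 0, 0, 0, -1, 0], [0, 2, 0, -1, -1, -1], [0, 0, 2, 0, 0, -1], [0, -1, 0, 2, 0, 0], [-1, -1, 0, 0, 2, 0], [0, -1, -1, 0, 0, 2]].
All simple roots have the same length, so the diagram is simply laced. The associated Dynkin diagram is a chain of 5 nodes with one extra node attached to the third node from one end (E_6), so the type is E_6.

E_6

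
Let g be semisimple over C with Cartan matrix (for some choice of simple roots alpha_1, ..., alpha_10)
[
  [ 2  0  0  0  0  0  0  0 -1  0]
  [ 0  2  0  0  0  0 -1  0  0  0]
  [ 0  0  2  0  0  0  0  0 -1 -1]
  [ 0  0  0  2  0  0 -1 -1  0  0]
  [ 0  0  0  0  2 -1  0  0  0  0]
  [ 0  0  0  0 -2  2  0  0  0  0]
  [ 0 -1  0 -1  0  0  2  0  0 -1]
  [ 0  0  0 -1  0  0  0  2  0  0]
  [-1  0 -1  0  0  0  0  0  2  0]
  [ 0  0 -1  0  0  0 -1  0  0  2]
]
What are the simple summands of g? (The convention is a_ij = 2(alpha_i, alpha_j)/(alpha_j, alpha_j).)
The diagram associated to this matrix has two connected components: the simple roots {alpha_5, alpha_6} form a chain of 2 nodes with a double edge at one end; the terminal node there is the unique short simple root (B_2), and {alpha_1, alpha_2, alpha_3, alpha_4, alpha_7, alpha_8, alpha_9, alpha_10} form a chain of 7 nodes with one extra node attached to the third node from one end (E_8). A semisimple Lie algebra decomposes uniquely as the direct sum of simple ideals, one per connected component of its Dynkin diagram, so g ≅ B_2 ⊕ E_8 (dimension 10 + 248 = 258).

type B_2 + type E_8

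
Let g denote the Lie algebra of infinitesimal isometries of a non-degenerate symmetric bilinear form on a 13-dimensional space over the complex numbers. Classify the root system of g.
This is so(13) with 13 odd, which has dimension 13(13-1)/2 = 78 and rank (13-1)/2 = 6. In the classification of classical Lie algebras, the orthogonal algebra so(2n+1) in an odd number of variables has type B_n; here n = 6, so the Dynkin diagram is a chain of 6 nodes with a double edge at one end; the terminal node there is the unique short simple root (B_6). Hence the type is B_6.

B_6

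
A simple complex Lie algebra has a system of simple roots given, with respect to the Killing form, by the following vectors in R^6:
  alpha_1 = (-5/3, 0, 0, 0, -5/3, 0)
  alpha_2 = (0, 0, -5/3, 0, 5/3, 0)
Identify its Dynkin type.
A_2

Compute the Cartan integers a_ij = 2(alpha_i, alpha_j)/(alpha_j, alpha_j); the resulting 2x2 Cartan matrix is
[[2, -1], [-1, 2]].
All simple roots have the same length, so the diagram is simply laced. The associated Dynkin diagram is a chain of 2 nodes with single edges (A_2), so the type is A_2 (the algebra sl(3)).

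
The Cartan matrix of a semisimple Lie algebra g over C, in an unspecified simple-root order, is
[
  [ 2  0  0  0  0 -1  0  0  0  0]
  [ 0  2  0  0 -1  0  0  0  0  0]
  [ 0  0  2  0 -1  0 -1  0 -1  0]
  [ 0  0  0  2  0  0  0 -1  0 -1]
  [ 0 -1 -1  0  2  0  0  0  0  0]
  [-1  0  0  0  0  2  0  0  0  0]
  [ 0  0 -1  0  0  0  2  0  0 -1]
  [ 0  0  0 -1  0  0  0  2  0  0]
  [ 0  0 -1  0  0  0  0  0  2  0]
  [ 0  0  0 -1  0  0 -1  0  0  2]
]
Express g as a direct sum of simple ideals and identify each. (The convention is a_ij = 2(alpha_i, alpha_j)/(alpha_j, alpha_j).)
The diagram associated to this matrix has two connected components: the simple roots {alpha_1, alpha_6} form a chain of 2 nodes with single edges (A_2), and {alpha_2, alpha_3, alpha_4, alpha_5, alpha_7, alpha_8, alpha_9, alpha_10} form a chain of 7 nodes with one extra node attached to the third node from one end (E_8). A semisimple Lie algebra decomposes uniquely as the direct sum of simple ideals, one per connected component of its Dynkin diagram, so g ≅ A_2 ⊕ E_8 (dimension 8 + 248 = 256).

type A_2 ⊕ type E_8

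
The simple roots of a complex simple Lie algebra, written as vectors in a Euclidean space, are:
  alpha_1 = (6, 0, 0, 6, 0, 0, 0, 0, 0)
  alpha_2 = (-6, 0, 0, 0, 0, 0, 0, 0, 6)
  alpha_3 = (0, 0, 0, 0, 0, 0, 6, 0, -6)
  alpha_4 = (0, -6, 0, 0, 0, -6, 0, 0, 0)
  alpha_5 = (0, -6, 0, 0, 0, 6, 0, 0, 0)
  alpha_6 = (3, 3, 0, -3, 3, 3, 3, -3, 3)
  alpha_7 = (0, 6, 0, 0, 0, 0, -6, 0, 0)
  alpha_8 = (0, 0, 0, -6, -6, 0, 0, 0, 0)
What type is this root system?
E8

Compute the Cartan integers a_ij = 2(alpha_i, alpha_j)/(alpha_j, alpha_j); the resulting 8x8 Cartan matrix is
[[2, -1, 0, 0, 0, 0, 0, -1], [-1, 2, -1, 0, 0, 0, 0, 0], [0, -1, 2, 0, 0, 0, -1, 0], [0, 0, 0, 2, 0, -1, -1, 0], [0, 0, 0, 0, 2, 0, -1, 0], [0, 0, 0, -1, 0, 2, 0, 0], [0, 0, -1, -1, -1, 0, 2, 0], [-1, 0, 0, 0, 0, 0, 0, 2]].
All simple roots have the same length, so the diagram is simply laced. The associated Dynkin diagram is a chain of 7 nodes with one extra node attached to the third node from one end (E_8), so the type is E_8.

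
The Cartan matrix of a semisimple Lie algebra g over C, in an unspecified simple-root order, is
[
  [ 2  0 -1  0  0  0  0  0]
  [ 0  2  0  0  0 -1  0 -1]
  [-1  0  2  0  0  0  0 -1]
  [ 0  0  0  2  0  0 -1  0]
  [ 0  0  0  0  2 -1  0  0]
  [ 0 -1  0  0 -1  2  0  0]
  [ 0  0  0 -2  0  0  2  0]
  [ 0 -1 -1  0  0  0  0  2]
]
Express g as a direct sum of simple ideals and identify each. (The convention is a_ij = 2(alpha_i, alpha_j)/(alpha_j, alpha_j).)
A_6 + B_2

The diagram associated to this matrix has two connected components: the simple roots {alpha_1, alpha_2, alpha_3, alpha_5, alpha_6, alpha_8} form a chain of 6 nodes with single edges (A_6), and {alpha_4, alpha_7} form a chain of 2 nodes with a double edge at one end; the terminal node there is the unique short simple root (B_2). A semisimple Lie algebra decomposes uniquely as the direct sum of simple ideals, one per connected component of its Dynkin diagram, so g ≅ A_6 ⊕ B_2 (dimension 48 + 10 = 58).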